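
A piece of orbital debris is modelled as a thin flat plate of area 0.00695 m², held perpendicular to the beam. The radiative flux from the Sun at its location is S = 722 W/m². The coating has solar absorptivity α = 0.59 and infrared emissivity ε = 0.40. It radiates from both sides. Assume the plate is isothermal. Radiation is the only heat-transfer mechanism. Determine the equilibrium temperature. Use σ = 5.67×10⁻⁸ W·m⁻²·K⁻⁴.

T ≈ 311 K

At equilibrium, absorbed power = emitted power.
Absorbing cross-section = A = 0.006950 m²; emitting surface = 2A = 0.01390 m² (ratio 2).
αS·A_cross = εσ·A_surf·T⁴  ⇒  T⁴ = αS/(ε·2σ).
T⁴ = 0.590·722/(0.40·2·5.67×10⁻⁸) = 9.391×10⁹ K⁴.
T = (9.391×10⁹)^(1/4).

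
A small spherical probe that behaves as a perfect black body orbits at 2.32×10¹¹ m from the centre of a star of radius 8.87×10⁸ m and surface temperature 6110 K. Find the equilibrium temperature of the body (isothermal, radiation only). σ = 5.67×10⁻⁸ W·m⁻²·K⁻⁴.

The star's surface emits σT_*⁴; at distance d the flux is S = σT_*⁴(R_*/d)².
S = 5.67×10⁻⁸·(6110)⁴·(8.87×10⁸/2.32×10¹¹)² = 1155 W/m².
For an isothermal sphere T⁴ = (1−a)S/(4σ) = 5.093×10⁹ K⁴.

T ≈ 267 K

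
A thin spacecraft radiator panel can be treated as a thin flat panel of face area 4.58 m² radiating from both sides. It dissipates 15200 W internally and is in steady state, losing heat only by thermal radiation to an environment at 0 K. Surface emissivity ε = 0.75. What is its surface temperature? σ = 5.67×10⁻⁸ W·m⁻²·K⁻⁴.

T ≈ 444 K

Steady state: internal power = radiated power, P = εσA T⁴.
Radiating area A = 2·4.58 = 9.160 m².
T⁴ = P/(εσA) = 15200/(0.75·5.67×10⁻⁸·9.160) = 3.902×10¹⁰ K⁴.
T = (3.902×10¹⁰)^(1/4).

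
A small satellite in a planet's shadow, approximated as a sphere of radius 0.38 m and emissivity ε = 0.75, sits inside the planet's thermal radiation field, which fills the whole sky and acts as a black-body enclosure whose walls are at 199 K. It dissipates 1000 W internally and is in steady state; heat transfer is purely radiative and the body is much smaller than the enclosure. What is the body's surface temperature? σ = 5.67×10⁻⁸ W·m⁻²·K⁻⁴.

T ≈ 347 K

For a small grey body in a large enclosure, net radiated power = εσA(T⁴ − T_w⁴).
Steady state: P = εσA(T⁴ − T_w⁴) with A = 4πr² = 1.815 m².
T⁴ = P/(εσA) + T_w⁴ = 1000/(0.75·5.67×10⁻⁸·1.815) + (199)⁴
    = 1.296×10¹⁰ + 1.568×10⁹ = 1.453×10¹⁰ K⁴.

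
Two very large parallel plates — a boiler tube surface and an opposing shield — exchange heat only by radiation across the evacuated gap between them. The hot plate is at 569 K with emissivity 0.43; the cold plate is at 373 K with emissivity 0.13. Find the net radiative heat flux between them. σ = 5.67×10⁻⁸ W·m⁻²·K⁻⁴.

For two infinite grey parallel plates, q = σ(T₁⁴ − T₂⁴)/(1/ε₁ + 1/ε₂ − 1).
T₁⁴ − T₂⁴ = 1.048×10¹¹ − 1.936×10¹⁰ = 8.546×10¹⁰ K⁴.
1/ε₁ + 1/ε₂ − 1 = 2.326 + 7.692 − 1 = 9.018.
q = 5.67×10⁻⁸ × 8.546×10¹⁰ / 9.018.

q ≈ 537 W/m²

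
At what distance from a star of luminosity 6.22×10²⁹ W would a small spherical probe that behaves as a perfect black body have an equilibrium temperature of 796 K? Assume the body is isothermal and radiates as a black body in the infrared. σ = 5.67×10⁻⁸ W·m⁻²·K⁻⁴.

d ≈ 7.37×10¹¹ m

For an isothermal black-emitting sphere, (1−a)S·πr² = σ·4πr²·T⁴ ⇒ S = 4σT⁴/(1−a).
S = 4·5.67×10⁻⁸·(796)⁴/1.00 = 91050 W/m².
Flux falls as S = L/(4πd²), so d = √(L/(4πS)) = √(6.22×10²⁹/(4π·91050)).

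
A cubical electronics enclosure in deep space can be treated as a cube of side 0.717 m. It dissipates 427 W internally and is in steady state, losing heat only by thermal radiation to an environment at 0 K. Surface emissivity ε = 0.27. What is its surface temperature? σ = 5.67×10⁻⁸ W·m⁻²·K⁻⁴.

T ≈ 308 K

Steady state: internal power = radiated power, P = εσA T⁴.
Radiating area A = 6L² = 3.085 m².
T⁴ = P/(εσA) = 427/(0.27·5.67×10⁻⁸·3.085) = 9.043×10⁹ K⁴.
T = (9.043×10⁹)^(1/4).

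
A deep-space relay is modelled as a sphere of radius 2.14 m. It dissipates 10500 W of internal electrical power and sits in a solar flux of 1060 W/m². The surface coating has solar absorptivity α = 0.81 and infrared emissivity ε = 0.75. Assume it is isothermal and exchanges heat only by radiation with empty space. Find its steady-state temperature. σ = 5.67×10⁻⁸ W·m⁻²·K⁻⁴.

At steady state, absorbed solar power + internal power = radiated power.
Absorbed: α·S·A_cross = 0.81·1060·14.39 = 12350 W (cross-section πr²).
Total input = 12350 + 10500 = 22850 W.
Radiated: εσ·A_surf·T⁴ with A_surf = 4πr² = 57.55 m².
T⁴ = 22850/(0.75·5.67×10⁻⁸·57.55) = 9.338×10⁹ K⁴.

T ≈ 311 K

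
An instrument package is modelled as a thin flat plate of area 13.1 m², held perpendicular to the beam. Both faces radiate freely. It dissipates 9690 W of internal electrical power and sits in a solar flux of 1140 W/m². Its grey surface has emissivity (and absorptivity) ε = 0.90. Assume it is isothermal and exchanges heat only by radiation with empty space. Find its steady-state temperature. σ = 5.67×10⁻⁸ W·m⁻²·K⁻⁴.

T ≈ 363 K

At steady state, absorbed solar power + internal power = radiated power.
Absorbed: α·S·A_cross = 0.90·1140·13.10 = 13440 W (cross-section A).
Total input = 13440 + 9690 = 23130 W.
Radiated: εσ·A_surf·T⁴ with A_surf = 2A = 26.20 m².
T⁴ = 23130/(0.90·5.67×10⁻⁸·26.20) = 1.730×10¹⁰ K⁴.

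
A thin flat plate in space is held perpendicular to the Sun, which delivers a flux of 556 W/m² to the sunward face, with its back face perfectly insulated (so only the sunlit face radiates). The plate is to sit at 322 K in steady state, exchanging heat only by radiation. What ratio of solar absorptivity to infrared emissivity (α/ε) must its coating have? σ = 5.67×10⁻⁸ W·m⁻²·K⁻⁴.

Balance: αS·A = εσ·1A·T⁴ ⇒ α/ε = σT⁴/S.
α/ε = 5.67×10⁻⁸·(322)⁴/556 = 5.67×10⁻⁸·1.075×10¹⁰/556.

α/ε ≈ 1.10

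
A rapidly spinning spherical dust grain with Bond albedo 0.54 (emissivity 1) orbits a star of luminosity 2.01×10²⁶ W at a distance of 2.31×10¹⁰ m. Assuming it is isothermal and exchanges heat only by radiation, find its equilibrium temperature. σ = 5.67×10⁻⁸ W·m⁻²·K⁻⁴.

T ≈ 497 K

First find the stellar flux at distance d: S = L/(4πd²) = 2.01×10²⁶/(4π·(2.31×10¹⁰)²) = 29980 W/m².
For an isothermal sphere, absorbed (1−a)S·πr² = emitted σ·4πr²·T⁴, so T⁴ = (1−a)S/(4σ).
T⁴ = 0.460·29980/(4·5.67×10⁻⁸) = 6.080×10¹⁰ K⁴.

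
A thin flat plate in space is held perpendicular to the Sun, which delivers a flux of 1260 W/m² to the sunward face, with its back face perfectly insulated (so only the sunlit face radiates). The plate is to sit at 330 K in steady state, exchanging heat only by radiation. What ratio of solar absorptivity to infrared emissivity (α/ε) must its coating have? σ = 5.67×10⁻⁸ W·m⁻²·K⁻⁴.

α/ε ≈ 0.534

Balance: αS·A = εσ·1A·T⁴ ⇒ α/ε = σT⁴/S.
α/ε = 5.67×10⁻⁸·(330)⁴/1260 = 5.67×10⁻⁸·1.186×10¹⁰/1260.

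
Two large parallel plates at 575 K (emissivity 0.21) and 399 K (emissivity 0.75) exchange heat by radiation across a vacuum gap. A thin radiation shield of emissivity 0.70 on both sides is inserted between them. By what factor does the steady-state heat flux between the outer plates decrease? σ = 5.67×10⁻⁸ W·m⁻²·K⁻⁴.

factor ≈ 1.36

Without shield: q₀ = σΔ(T⁴)/(1/ε₁+1/ε₂−1) with denominator 5.095.
With shield the two gaps are in series; the resistances add: (1/ε₁+1/ε_s−1)+(1/ε_s+1/ε₂−1) = 5.190+1.762 = 6.952.
Heat-flux ratio q₀/q = 6.952/5.095.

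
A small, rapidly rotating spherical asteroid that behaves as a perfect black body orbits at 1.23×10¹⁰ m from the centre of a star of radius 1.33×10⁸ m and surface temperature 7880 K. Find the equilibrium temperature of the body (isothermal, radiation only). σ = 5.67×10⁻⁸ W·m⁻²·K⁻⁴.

T ≈ 579 K

The star's surface emits σT_*⁴; at distance d the flux is S = σT_*⁴(R_*/d)².
S = 5.67×10⁻⁸·(7880)⁴·(1.33×10⁸/1.23×10¹⁰)² = 25560 W/m².
For an isothermal sphere T⁴ = (1−a)S/(4σ) = 1.127×10¹¹ K⁴.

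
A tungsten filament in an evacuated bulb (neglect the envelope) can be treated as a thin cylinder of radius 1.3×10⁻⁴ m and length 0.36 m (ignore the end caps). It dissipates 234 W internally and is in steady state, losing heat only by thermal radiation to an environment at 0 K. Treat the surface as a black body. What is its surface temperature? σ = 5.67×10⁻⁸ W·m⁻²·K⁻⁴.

T ≈ 1940 K

Steady state: internal power = radiated power, P = εσA T⁴.
Radiating area A = 2πrL = 2.941×10⁻⁴ m².
T⁴ = P/(εσA) = 234/(1.0·5.67×10⁻⁸·2.941×10⁻⁴) = 1.403×10¹³ K⁴.
T = (1.403×10¹³)^(1/4).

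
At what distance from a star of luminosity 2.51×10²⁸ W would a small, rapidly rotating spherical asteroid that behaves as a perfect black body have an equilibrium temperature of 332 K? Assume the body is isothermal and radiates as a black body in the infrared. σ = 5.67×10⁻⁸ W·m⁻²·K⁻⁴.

For an isothermal black-emitting sphere, (1−a)S·πr² = σ·4πr²·T⁴ ⇒ S = 4σT⁴/(1−a).
S = 4·5.67×10⁻⁸·(332)⁴/1.00 = 2755 W/m².
Flux falls as S = L/(4πd²), so d = √(L/(4πS)) = √(2.51×10²⁸/(4π·2755)).

d ≈ 8.51×10¹¹ m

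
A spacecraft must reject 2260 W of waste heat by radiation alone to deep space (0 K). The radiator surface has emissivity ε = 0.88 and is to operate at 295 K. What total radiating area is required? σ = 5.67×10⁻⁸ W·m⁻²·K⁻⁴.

P = εσA T⁴ ⇒ A = P/(εσT⁴).
T⁴ = 7.573×10⁹ K⁴.
A = 2260/(0.88 × 5.67×10⁻⁸ × 7.573×10⁹).

A ≈ 5.98 m²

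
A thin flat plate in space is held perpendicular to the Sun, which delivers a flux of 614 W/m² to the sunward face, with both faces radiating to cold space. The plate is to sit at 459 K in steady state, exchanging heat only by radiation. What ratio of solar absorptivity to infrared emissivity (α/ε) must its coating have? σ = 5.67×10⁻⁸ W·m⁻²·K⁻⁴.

Balance: αS·A = εσ·2A·T⁴ ⇒ α/ε = 2σT⁴/S.
α/ε = 2·5.67×10⁻⁸·(459)⁴/614 = 2·5.67×10⁻⁸·4.439×10¹⁰/614.

α/ε ≈ 8.20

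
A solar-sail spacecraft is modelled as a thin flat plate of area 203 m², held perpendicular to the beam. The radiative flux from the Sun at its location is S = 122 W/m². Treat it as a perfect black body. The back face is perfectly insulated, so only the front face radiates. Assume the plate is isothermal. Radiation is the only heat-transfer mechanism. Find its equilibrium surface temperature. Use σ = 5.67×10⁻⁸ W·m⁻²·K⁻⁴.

T ≈ 215 K

At equilibrium, absorbed power = emitted power.
Absorbing cross-section = A = 203.0 m²; emitting surface = A = 203.0 m² (ratio 1).
S·A_cross = εσ·A_surf·T⁴  ⇒  T⁴ = S/(1σ).
T⁴ = 1.00·122/(1·5.67×10⁻⁸) = 2.152×10⁹ K⁴.
T = (2.152×10⁹)^(1/4).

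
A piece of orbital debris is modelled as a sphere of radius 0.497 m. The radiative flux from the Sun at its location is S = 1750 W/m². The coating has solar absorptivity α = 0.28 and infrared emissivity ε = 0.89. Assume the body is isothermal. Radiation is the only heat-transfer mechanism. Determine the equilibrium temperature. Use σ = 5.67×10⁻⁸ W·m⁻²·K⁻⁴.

At equilibrium, absorbed power = emitted power.
Absorbing cross-section = πr² = 0.7760 m²; emitting surface = 4πr² = 3.104 m² (ratio 4).
αS·A_cross = εσ·A_surf·T⁴  ⇒  T⁴ = αS/(ε·4σ).
T⁴ = 0.280·1750/(0.89·4·5.67×10⁻⁸) = 2.428×10⁹ K⁴.
T = (2.428×10⁹)^(1/4).

T ≈ 222 K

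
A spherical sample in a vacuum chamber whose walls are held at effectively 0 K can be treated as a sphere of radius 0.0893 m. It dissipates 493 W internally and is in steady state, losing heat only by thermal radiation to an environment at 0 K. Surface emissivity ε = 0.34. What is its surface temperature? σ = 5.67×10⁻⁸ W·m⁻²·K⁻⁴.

Steady state: internal power = radiated power, P = εσA T⁴.
Radiating area A = 4πr² = 0.1002 m².
T⁴ = P/(εσA) = 493/(0.34·5.67×10⁻⁸·0.1002) = 2.552×10¹¹ K⁴.
T = (2.552×10¹¹)^(1/4).

T ≈ 711 K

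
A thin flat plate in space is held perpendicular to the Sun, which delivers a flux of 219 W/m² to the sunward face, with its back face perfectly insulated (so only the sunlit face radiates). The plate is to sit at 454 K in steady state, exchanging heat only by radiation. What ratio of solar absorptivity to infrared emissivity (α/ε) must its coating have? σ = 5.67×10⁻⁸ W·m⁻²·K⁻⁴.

α/ε ≈ 11.0

Balance: αS·A = εσ·1A·T⁴ ⇒ α/ε = σT⁴/S.
α/ε = 5.67×10⁻⁸·(454)⁴/219 = 5.67×10⁻⁸·4.248×10¹⁰/219.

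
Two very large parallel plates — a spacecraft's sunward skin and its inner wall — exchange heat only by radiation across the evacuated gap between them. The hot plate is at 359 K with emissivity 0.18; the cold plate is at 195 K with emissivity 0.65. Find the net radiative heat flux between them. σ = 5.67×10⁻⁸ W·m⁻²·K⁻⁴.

For two infinite grey parallel plates, q = σ(T₁⁴ − T₂⁴)/(1/ε₁ + 1/ε₂ − 1).
T₁⁴ − T₂⁴ = 1.661×10¹⁰ − 1.446×10⁹ = 1.516×10¹⁰ K⁴.
1/ε₁ + 1/ε₂ − 1 = 5.556 + 1.538 − 1 = 6.094.
q = 5.67×10⁻⁸ × 1.516×10¹⁰ / 6.094.

q ≈ 141 W/m²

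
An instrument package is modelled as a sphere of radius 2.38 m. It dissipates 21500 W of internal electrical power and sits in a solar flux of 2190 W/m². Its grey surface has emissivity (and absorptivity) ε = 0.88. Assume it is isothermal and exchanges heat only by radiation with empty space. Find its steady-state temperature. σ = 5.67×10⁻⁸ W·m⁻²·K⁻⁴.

T ≈ 354 K

At steady state, absorbed solar power + internal power = radiated power.
Absorbed: α·S·A_cross = 0.88·2190·17.80 = 34290 W (cross-section πr²).
Total input = 34290 + 21500 = 55790 W.
Radiated: εσ·A_surf·T⁴ with A_surf = 4πr² = 71.18 m².
T⁴ = 55790/(0.88·5.67×10⁻⁸·71.18) = 1.571×10¹⁰ K⁴.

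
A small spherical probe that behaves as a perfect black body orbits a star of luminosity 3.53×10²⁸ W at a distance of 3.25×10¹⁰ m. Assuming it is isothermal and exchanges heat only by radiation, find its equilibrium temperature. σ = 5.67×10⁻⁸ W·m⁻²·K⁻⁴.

First find the stellar flux at distance d: S = L/(4πd²) = 3.53×10²⁸/(4π·(3.25×10¹⁰)²) = 2.659×10⁶ W/m².
For an isothermal sphere, absorbed (1−a)S·πr² = emitted σ·4πr²·T⁴, so T⁴ = (1−a)S/(4σ).
T⁴ = 1.00·2.659×10⁶/(4·5.67×10⁻⁸) = 1.173×10¹³ K⁴.

T ≈ 1850 K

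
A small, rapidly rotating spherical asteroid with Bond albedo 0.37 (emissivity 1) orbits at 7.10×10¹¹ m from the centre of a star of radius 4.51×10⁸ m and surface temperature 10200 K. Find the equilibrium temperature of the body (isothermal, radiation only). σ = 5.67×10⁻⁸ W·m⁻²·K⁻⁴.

The star's surface emits σT_*⁴; at distance d the flux is S = σT_*⁴(R_*/d)².
S = 5.67×10⁻⁸·(10200)⁴·(4.51×10⁸/7.10×10¹¹)² = 247.6 W/m².
For an isothermal sphere T⁴ = (1−a)S/(4σ) = 6.879×10⁸ K⁴.

T ≈ 162 K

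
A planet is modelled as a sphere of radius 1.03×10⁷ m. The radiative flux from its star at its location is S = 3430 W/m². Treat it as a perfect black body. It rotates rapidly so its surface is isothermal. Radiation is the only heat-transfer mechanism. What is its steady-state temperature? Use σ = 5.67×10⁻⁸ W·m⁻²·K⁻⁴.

At equilibrium, absorbed power = emitted power.
Absorbing cross-section = πr² = 3.333×10¹⁴ m²; emitting surface = 4πr² = 1.333×10¹⁵ m² (ratio 4).
S·A_cross = εσ·A_surf·T⁴  ⇒  T⁴ = S/(4σ).
T⁴ = 1.00·3430/(4·5.67×10⁻⁸) = 1.512×10¹⁰ K⁴.
T = (1.512×10¹⁰)^(1/4).

T ≈ 351 K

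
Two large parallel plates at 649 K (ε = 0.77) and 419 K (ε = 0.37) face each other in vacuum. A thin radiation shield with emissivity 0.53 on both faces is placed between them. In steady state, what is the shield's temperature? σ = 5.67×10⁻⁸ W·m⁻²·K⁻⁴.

In steady state the net flux on the hot side equals that on the cold side.
σ(T₁⁴−T_s⁴)/D₁ = σ(T_s⁴−T₂⁴)/D₂, with D₁ = 1/ε₁+1/ε_s−1 = 2.185, D₂ = 1/ε_s+1/ε₂−1 = 3.589.
Solve for T_s⁴: T_s⁴ = (D₂·T₁⁴ + D₁·T₂⁴)/(D₁+D₂) = 1.219×10¹¹ K⁴.

T_s ≈ 591 K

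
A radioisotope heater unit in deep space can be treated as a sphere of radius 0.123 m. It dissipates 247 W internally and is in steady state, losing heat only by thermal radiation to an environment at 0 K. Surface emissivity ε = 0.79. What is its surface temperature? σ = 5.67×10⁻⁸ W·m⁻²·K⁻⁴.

Steady state: internal power = radiated power, P = εσA T⁴.
Radiating area A = 4πr² = 0.1901 m².
T⁴ = P/(εσA) = 247/(0.79·5.67×10⁻⁸·0.1901) = 2.900×10¹⁰ K⁴.
T = (2.900×10¹⁰)^(1/4).

T ≈ 413 K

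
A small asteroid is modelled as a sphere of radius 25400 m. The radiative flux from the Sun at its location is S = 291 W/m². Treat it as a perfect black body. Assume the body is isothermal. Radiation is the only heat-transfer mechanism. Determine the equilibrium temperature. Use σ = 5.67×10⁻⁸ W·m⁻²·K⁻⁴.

At equilibrium, absorbed power = emitted power.
Absorbing cross-section = πr² = 2.027×10⁹ m²; emitting surface = 4πr² = 8.107×10⁹ m² (ratio 4).
S·A_cross = εσ·A_surf·T⁴  ⇒  T⁴ = S/(4σ).
T⁴ = 1.00·291/(4·5.67×10⁻⁸) = 1.283×10⁹ K⁴.
T = (1.283×10⁹)^(1/4).

T ≈ 189 K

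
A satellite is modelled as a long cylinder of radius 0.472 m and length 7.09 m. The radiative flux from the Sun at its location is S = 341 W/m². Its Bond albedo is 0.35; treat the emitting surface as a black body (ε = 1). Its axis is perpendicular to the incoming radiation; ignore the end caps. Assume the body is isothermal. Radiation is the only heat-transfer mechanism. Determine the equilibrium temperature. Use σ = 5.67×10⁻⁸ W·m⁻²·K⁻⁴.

At equilibrium, absorbed power = emitted power.
Absorbing cross-section = 2rL = 6.693 m²; emitting surface = 2πrL = 21.03 m² (ratio π).
(1−a)S·A_cross = εσ·A_surf·T⁴  ⇒  T⁴ = (1−a)S/(πσ).
T⁴ = 0.650·341/(π·5.67×10⁻⁸) = 1.244×10⁹ K⁴.
T = (1.244×10⁹)^(1/4).

T ≈ 188 K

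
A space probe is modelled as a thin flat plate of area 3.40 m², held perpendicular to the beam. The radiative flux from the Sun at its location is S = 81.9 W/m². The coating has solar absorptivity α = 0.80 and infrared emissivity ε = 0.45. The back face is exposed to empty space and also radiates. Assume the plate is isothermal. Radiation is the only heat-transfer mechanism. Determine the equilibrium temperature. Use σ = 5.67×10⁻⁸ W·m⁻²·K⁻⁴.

T ≈ 189 K

At equilibrium, absorbed power = emitted power.
Absorbing cross-section = A = 3.400 m²; emitting surface = 2A = 6.800 m² (ratio 2).
αS·A_cross = εσ·A_surf·T⁴  ⇒  T⁴ = αS/(ε·2σ).
T⁴ = 0.800·81.9/(0.45·2·5.67×10⁻⁸) = 1.284×10⁹ K⁴.
T = (1.284×10⁹)^(1/4).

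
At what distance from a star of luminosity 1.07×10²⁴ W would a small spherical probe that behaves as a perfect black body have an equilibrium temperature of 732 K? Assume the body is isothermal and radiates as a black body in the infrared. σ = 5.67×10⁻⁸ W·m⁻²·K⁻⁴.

For an isothermal black-emitting sphere, (1−a)S·πr² = σ·4πr²·T⁴ ⇒ S = 4σT⁴/(1−a).
S = 4·5.67×10⁻⁸·(732)⁴/1.00 = 65120 W/m².
Flux falls as S = L/(4πd²), so d = √(L/(4πS)) = √(1.07×10²⁴/(4π·65120)).

d ≈ 1.14×10⁹ m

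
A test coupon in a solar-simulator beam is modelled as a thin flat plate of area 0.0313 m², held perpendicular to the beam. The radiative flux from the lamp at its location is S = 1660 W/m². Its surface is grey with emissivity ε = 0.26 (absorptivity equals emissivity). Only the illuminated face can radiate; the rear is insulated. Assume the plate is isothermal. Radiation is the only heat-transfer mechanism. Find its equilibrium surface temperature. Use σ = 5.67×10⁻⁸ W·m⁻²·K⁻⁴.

T ≈ 414 K

At equilibrium, absorbed power = emitted power.
Absorbing cross-section = A = 0.03130 m²; emitting surface = A = 0.03130 m² (ratio 1).
εS·A_cross = εσ·A_surf·T⁴  ⇒  T⁴ = S/(1σ)   (ε cancels).
T⁴ = 1660/(1·5.67×10⁻⁸) = 2.928×10¹⁰ K⁴.
T = (2.928×10¹⁰)^(1/4).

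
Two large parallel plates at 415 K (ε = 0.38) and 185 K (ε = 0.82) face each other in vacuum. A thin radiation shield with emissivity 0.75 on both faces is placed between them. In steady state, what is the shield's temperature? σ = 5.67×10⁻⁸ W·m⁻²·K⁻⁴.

T_s ≈ 324 K

In steady state the net flux on the hot side equals that on the cold side.
σ(T₁⁴−T_s⁴)/D₁ = σ(T_s⁴−T₂⁴)/D₂, with D₁ = 1/ε₁+1/ε_s−1 = 2.965, D₂ = 1/ε_s+1/ε₂−1 = 1.553.
Solve for T_s⁴: T_s⁴ = (D₂·T₁⁴ + D₁·T₂⁴)/(D₁+D₂) = 1.096×10¹⁰ K⁴.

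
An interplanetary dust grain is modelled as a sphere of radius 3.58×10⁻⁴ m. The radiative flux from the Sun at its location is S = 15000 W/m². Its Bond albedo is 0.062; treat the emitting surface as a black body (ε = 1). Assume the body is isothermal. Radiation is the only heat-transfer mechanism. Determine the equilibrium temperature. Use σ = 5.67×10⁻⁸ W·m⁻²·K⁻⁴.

At equilibrium, absorbed power = emitted power.
Absorbing cross-section = πr² = 4.026×10⁻⁷ m²; emitting surface = 4πr² = 1.611×10⁻⁶ m² (ratio 4).
(1−a)S·A_cross = εσ·A_surf·T⁴  ⇒  T⁴ = (1−a)S/(4σ).
T⁴ = 0.938·15000/(4·5.67×10⁻⁸) = 6.204×10¹⁰ K⁴.
T = (6.204×10¹⁰)^(1/4).

T ≈ 499 K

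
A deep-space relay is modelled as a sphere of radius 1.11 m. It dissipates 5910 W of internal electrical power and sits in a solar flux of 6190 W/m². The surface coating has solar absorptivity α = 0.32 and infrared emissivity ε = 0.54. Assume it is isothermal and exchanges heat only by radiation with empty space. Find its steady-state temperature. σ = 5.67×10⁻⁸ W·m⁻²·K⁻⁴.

At steady state, absorbed solar power + internal power = radiated power.
Absorbed: α·S·A_cross = 0.32·6190·3.871 = 7667 W (cross-section πr²).
Total input = 7667 + 5910 = 13580 W.
Radiated: εσ·A_surf·T⁴ with A_surf = 4πr² = 15.48 m².
T⁴ = 13580/(0.54·5.67×10⁻⁸·15.48) = 2.864×10¹⁰ K⁴.

T ≈ 411 K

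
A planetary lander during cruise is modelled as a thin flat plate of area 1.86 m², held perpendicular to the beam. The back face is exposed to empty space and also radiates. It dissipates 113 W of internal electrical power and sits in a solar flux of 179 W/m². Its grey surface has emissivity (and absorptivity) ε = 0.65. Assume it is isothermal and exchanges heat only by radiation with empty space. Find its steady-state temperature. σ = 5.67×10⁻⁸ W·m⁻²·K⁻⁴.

T ≈ 221 K

At steady state, absorbed solar power + internal power = radiated power.
Absorbed: α·S·A_cross = 0.65·179·1.860 = 216.4 W (cross-section A).
Total input = 216.4 + 113 = 329.4 W.
Radiated: εσ·A_surf·T⁴ with A_surf = 2A = 3.720 m².
T⁴ = 329.4/(0.65·5.67×10⁻⁸·3.720) = 2.403×10⁹ K⁴.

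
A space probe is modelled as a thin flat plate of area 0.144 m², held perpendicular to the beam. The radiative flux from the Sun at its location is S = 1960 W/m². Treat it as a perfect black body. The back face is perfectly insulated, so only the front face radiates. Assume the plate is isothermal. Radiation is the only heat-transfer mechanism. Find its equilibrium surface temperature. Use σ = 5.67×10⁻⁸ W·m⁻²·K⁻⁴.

At equilibrium, absorbed power = emitted power.
Absorbing cross-section = A = 0.1440 m²; emitting surface = A = 0.1440 m² (ratio 1).
S·A_cross = εσ·A_surf·T⁴  ⇒  T⁴ = S/(1σ).
T⁴ = 1.00·1960/(1·5.67×10⁻⁸) = 3.457×10¹⁰ K⁴.
T = (3.457×10¹⁰)^(1/4).

T ≈ 431 K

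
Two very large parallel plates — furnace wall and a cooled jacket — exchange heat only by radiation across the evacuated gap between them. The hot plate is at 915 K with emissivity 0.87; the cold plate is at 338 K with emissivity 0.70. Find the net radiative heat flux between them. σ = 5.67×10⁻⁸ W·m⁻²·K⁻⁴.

For two infinite grey parallel plates, q = σ(T₁⁴ − T₂⁴)/(1/ε₁ + 1/ε₂ − 1).
T₁⁴ − T₂⁴ = 7.009×10¹¹ − 1.305×10¹⁰ = 6.879×10¹¹ K⁴.
1/ε₁ + 1/ε₂ − 1 = 1.149 + 1.429 − 1 = 1.578.
q = 5.67×10⁻⁸ × 6.879×10¹¹ / 1.578.

q ≈ 24700 W/m²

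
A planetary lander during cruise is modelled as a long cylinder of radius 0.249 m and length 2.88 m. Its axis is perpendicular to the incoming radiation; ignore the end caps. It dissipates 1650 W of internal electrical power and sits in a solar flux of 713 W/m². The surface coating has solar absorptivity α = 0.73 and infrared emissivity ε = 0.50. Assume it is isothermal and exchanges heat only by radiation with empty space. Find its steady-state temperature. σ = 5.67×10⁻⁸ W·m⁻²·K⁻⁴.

T ≈ 370 K

At steady state, absorbed solar power + internal power = radiated power.
Absorbed: α·S·A_cross = 0.73·713·1.434 = 746.5 W (cross-section 2rL).
Total input = 746.5 + 1650 = 2397 W.
Radiated: εσ·A_surf·T⁴ with A_surf = 2πrL = 4.506 m².
T⁴ = 2397/(0.50·5.67×10⁻⁸·4.506) = 1.876×10¹⁰ K⁴.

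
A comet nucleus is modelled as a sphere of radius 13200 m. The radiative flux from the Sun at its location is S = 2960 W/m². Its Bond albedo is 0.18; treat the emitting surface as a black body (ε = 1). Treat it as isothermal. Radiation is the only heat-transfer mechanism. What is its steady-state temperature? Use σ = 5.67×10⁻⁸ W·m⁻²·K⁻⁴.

At equilibrium, absorbed power = emitted power.
Absorbing cross-section = πr² = 5.474×10⁸ m²; emitting surface = 4πr² = 2.190×10⁹ m² (ratio 4).
(1−a)S·A_cross = εσ·A_surf·T⁴  ⇒  T⁴ = (1−a)S/(4σ).
T⁴ = 0.820·2960/(4·5.67×10⁻⁸) = 1.070×10¹⁰ K⁴.
T = (1.070×10¹⁰)^(1/4).

T ≈ 322 K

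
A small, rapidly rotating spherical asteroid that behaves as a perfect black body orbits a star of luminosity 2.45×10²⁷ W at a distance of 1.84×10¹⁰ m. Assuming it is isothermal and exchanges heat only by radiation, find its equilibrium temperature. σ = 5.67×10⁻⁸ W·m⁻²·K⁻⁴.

First find the stellar flux at distance d: S = L/(4πd²) = 2.45×10²⁷/(4π·(1.84×10¹⁰)²) = 5.759×10⁵ W/m².
For an isothermal sphere, absorbed (1−a)S·πr² = emitted σ·4πr²·T⁴, so T⁴ = (1−a)S/(4σ).
T⁴ = 1.00·5.759×10⁵/(4·5.67×10⁻⁸) = 2.539×10¹² K⁴.

T ≈ 1260 K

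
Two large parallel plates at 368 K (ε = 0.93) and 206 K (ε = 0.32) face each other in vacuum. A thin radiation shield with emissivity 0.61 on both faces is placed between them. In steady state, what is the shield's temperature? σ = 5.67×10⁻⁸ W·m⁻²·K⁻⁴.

T_s ≈ 339 K

In steady state the net flux on the hot side equals that on the cold side.
σ(T₁⁴−T_s⁴)/D₁ = σ(T_s⁴−T₂⁴)/D₂, with D₁ = 1/ε₁+1/ε_s−1 = 1.715, D₂ = 1/ε_s+1/ε₂−1 = 3.764.
Solve for T_s⁴: T_s⁴ = (D₂·T₁⁴ + D₁·T₂⁴)/(D₁+D₂) = 1.316×10¹⁰ K⁴.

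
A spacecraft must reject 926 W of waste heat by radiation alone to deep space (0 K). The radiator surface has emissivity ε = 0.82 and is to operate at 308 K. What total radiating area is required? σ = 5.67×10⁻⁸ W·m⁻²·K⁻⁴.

A ≈ 2.21 m²

P = εσA T⁴ ⇒ A = P/(εσT⁴).
T⁴ = 8.999×10⁹ K⁴.
A = 926/(0.82 × 5.67×10⁻⁸ × 8.999×10⁹).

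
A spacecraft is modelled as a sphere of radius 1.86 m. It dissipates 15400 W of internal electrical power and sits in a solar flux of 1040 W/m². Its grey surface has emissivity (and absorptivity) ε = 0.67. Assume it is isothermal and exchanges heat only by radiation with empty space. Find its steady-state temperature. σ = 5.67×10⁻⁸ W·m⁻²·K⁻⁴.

T ≈ 343 K

At steady state, absorbed solar power + internal power = radiated power.
Absorbed: α·S·A_cross = 0.67·1040·10.87 = 7573 W (cross-section πr²).
Total input = 7573 + 15400 = 22970 W.
Radiated: εσ·A_surf·T⁴ with A_surf = 4πr² = 43.47 m².
T⁴ = 22970/(0.67·5.67×10⁻⁸·43.47) = 1.391×10¹⁰ K⁴.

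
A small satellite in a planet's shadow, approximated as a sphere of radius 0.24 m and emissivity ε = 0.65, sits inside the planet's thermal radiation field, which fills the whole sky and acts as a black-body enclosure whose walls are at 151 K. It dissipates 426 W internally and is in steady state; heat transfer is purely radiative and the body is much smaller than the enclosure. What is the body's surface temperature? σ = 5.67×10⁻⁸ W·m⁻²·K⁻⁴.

T ≈ 358 K

For a small grey body in a large enclosure, net radiated power = εσA(T⁴ − T_w⁴).
Steady state: P = εσA(T⁴ − T_w⁴) with A = 4πr² = 0.7238 m².
T⁴ = P/(εσA) + T_w⁴ = 426/(0.65·5.67×10⁻⁸·0.7238) + (151)⁴
    = 1.597×10¹⁰ + 5.199×10⁸ = 1.649×10¹⁰ K⁴.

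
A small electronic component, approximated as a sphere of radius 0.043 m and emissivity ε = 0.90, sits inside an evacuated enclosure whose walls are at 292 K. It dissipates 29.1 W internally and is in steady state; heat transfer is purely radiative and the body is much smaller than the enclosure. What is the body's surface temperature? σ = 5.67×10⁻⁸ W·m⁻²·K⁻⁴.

T ≈ 422 K

For a small grey body in a large enclosure, net radiated power = εσA(T⁴ − T_w⁴).
Steady state: P = εσA(T⁴ − T_w⁴) with A = 4πr² = 0.02324 m².
T⁴ = P/(εσA) + T_w⁴ = 29.1/(0.90·5.67×10⁻⁸·0.02324) + (292)⁴
    = 2.454×10¹⁰ + 7.270×10⁹ = 3.181×10¹⁰ K⁴.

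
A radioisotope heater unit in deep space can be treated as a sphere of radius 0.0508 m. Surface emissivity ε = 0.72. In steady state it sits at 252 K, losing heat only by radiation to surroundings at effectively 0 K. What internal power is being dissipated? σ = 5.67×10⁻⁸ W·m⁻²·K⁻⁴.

P ≈ 5.34 W

Steady state: P = εσA T⁴.
A = 4πr² = 0.03243 m²; T⁴ = (252)⁴ = 4.033×10⁹ K⁴.
P = 0.72 × 5.67×10⁻⁸ × 0.03243 × 4.033×10⁹.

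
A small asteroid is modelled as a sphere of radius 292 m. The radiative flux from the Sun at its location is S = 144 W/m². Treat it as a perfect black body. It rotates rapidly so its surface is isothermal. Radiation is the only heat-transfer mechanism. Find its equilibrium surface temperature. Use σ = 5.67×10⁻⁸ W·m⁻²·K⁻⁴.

At equilibrium, absorbed power = emitted power.
Absorbing cross-section = πr² = 2.679×10⁵ m²; emitting surface = 4πr² = 1.071×10⁶ m² (ratio 4).
S·A_cross = εσ·A_surf·T⁴  ⇒  T⁴ = S/(4σ).
T⁴ = 1.00·144/(4·5.67×10⁻⁸) = 6.349×10⁸ K⁴.
T = (6.349×10⁸)^(1/4).

T ≈ 159 K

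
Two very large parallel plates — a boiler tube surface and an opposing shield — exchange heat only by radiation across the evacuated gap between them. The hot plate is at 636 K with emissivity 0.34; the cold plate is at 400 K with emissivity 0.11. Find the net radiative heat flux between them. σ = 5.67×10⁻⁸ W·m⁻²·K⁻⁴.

For two infinite grey parallel plates, q = σ(T₁⁴ − T₂⁴)/(1/ε₁ + 1/ε₂ − 1).
T₁⁴ − T₂⁴ = 1.636×10¹¹ − 2.560×10¹⁰ = 1.380×10¹¹ K⁴.
1/ε₁ + 1/ε₂ − 1 = 2.941 + 9.091 − 1 = 11.03.
q = 5.67×10⁻⁸ × 1.380×10¹¹ / 11.03.

q ≈ 709 W/m²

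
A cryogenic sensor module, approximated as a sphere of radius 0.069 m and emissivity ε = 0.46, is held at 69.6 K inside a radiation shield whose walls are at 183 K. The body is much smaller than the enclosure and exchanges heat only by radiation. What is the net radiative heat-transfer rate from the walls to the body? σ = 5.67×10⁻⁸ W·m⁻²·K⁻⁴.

For a small grey body in a large enclosure: P_net = εσA(T_body⁴ − T_wall⁴).
A = 4πr² = 0.05983 m²; T_body⁴ − T_wall⁴ = 2.347×10⁷ − 1.122×10⁹ = -1.098×10⁹ K⁴.
|P_net| = 0.46·5.67×10⁻⁸·0.05983·1.098×10⁹.

P_net ≈ 1.71 W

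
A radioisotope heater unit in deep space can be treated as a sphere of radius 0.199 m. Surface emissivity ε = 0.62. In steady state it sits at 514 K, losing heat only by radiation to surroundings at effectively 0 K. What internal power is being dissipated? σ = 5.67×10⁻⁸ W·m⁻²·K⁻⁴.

P ≈ 1220 W

Steady state: P = εσA T⁴.
A = 4πr² = 0.4976 m²; T⁴ = (514)⁴ = 6.980×10¹⁰ K⁴.
P = 0.62 × 5.67×10⁻⁸ × 0.4976 × 6.980×10¹⁰.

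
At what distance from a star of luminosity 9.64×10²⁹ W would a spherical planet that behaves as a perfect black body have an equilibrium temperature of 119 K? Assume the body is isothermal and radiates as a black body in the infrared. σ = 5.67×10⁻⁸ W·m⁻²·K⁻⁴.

d ≈ 4.11×10¹³ m

For an isothermal black-emitting sphere, (1−a)S·πr² = σ·4πr²·T⁴ ⇒ S = 4σT⁴/(1−a).
S = 4·5.67×10⁻⁸·(119)⁴/1.00 = 45.48 W/m².
Flux falls as S = L/(4πd²), so d = √(L/(4πS)) = √(9.64×10²⁹/(4π·45.48)).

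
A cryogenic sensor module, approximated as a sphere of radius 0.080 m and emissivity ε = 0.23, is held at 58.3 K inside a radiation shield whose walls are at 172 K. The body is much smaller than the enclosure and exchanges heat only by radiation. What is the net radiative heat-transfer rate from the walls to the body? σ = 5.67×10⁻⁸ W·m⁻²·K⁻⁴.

P_net ≈ 0.906 W

For a small grey body in a large enclosure: P_net = εσA(T_body⁴ − T_wall⁴).
A = 4πr² = 0.08042 m²; T_body⁴ − T_wall⁴ = 1.155×10⁷ − 8.752×10⁸ = -8.637×10⁸ K⁴.
|P_net| = 0.23·5.67×10⁻⁸·0.08042·8.637×10⁸.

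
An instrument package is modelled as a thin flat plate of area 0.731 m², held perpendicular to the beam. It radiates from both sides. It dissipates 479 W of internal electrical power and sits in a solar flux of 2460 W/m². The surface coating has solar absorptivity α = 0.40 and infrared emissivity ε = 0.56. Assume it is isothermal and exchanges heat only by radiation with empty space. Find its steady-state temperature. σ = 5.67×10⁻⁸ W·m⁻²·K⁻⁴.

At steady state, absorbed solar power + internal power = radiated power.
Absorbed: α·S·A_cross = 0.40·2460·0.7310 = 719.3 W (cross-section A).
Total input = 719.3 + 479 = 1198 W.
Radiated: εσ·A_surf·T⁴ with A_surf = 2A = 1.462 m².
T⁴ = 1198/(0.56·5.67×10⁻⁸·1.462) = 2.581×10¹⁰ K⁴.

T ≈ 401 K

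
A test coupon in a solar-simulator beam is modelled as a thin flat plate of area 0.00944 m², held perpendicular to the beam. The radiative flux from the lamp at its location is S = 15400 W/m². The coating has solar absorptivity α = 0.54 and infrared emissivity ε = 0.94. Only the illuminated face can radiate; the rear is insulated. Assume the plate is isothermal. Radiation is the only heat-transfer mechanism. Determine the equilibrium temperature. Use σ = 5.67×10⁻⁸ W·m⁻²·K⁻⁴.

T ≈ 628 K

At equilibrium, absorbed power = emitted power.
Absorbing cross-section = A = 0.009440 m²; emitting surface = A = 0.009440 m² (ratio 1).
αS·A_cross = εσ·A_surf·T⁴  ⇒  T⁴ = αS/(ε·1σ).
T⁴ = 0.540·15400/(0.94·1·5.67×10⁻⁸) = 1.560×10¹¹ K⁴.
T = (1.560×10¹¹)^(1/4).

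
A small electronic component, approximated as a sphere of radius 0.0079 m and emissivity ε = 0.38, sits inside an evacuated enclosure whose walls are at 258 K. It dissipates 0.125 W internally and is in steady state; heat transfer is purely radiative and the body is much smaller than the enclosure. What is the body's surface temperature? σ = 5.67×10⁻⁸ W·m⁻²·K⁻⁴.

For a small grey body in a large enclosure, net radiated power = εσA(T⁴ − T_w⁴).
Steady state: P = εσA(T⁴ − T_w⁴) with A = 4πr² = 7.843×10⁻⁴ m².
T⁴ = P/(εσA) + T_w⁴ = 0.125/(0.38·5.67×10⁻⁸·7.843×10⁻⁴) + (258)⁴
    = 7.397×10⁹ + 4.431×10⁹ = 1.183×10¹⁰ K⁴.

T ≈ 330 K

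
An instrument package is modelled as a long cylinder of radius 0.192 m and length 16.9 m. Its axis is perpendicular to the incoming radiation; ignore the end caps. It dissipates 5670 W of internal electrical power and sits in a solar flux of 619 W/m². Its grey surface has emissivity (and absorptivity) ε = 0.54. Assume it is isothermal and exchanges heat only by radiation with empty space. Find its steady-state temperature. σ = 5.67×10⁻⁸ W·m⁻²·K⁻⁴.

T ≈ 335 K

At steady state, absorbed solar power + internal power = radiated power.
Absorbed: α·S·A_cross = 0.54·619·6.490 = 2169 W (cross-section 2rL).
Total input = 2169 + 5670 = 7839 W.
Radiated: εσ·A_surf·T⁴ with A_surf = 2πrL = 20.39 m².
T⁴ = 7839/(0.54·5.67×10⁻⁸·20.39) = 1.256×10¹⁰ K⁴.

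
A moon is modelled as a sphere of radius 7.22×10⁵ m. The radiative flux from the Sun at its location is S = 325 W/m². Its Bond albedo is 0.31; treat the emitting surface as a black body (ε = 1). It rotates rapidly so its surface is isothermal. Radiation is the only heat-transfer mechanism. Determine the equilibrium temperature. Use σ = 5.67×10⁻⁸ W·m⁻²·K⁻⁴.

T ≈ 177 K

At equilibrium, absorbed power = emitted power.
Absorbing cross-section = πr² = 1.638×10¹² m²; emitting surface = 4πr² = 6.551×10¹² m² (ratio 4).
(1−a)S·A_cross = εσ·A_surf·T⁴  ⇒  T⁴ = (1−a)S/(4σ).
T⁴ = 0.690·325/(4·5.67×10⁻⁸) = 9.888×10⁸ K⁴.
T = (9.888×10⁸)^(1/4).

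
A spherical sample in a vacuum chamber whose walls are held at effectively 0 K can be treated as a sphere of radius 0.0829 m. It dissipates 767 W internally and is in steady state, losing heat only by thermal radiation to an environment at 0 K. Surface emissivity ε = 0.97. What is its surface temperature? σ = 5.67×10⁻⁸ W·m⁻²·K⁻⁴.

T ≈ 634 K

Steady state: internal power = radiated power, P = εσA T⁴.
Radiating area A = 4πr² = 0.08636 m².
T⁴ = P/(εσA) = 767/(0.97·5.67×10⁻⁸·0.08636) = 1.615×10¹¹ K⁴.
T = (1.615×10¹¹)^(1/4).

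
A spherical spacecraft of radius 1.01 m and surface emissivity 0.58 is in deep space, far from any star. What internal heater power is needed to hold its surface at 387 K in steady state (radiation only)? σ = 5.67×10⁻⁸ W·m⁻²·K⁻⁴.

P = εσ·4πr²·T⁴.
4πr² = 12.82 m²; T⁴ = 2.243×10¹⁰ K⁴.
P = 0.58·5.67×10⁻⁸·12.82·2.243×10¹⁰.

P ≈ 9460 W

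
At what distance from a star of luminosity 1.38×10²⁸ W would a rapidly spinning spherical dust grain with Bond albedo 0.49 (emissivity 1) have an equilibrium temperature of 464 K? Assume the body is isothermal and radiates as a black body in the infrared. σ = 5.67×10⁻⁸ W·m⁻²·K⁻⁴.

For an isothermal black-emitting sphere, (1−a)S·πr² = σ·4πr²·T⁴ ⇒ S = 4σT⁴/(1−a).
S = 4·5.67×10⁻⁸·(464)⁴/0.510 = 20610 W/m².
Flux falls as S = L/(4πd²), so d = √(L/(4πS)) = √(1.38×10²⁸/(4π·20610)).

d ≈ 2.31×10¹¹ m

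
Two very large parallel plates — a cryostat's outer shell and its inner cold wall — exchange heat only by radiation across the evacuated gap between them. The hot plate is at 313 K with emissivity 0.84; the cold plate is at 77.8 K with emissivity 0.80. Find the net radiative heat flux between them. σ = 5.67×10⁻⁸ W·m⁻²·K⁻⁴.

q ≈ 376 W/m²

For two infinite grey parallel plates, q = σ(T₁⁴ − T₂⁴)/(1/ε₁ + 1/ε₂ − 1).
T₁⁴ − T₂⁴ = 9.598×10⁹ − 3.664×10⁷ = 9.561×10⁹ K⁴.
1/ε₁ + 1/ε₂ − 1 = 1.190 + 1.250 − 1 = 1.440.
q = 5.67×10⁻⁸ × 9.561×10⁹ / 1.440.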